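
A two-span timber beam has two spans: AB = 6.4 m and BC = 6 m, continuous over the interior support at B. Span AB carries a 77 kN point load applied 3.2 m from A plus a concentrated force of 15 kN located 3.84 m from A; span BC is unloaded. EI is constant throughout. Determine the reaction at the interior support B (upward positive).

Insert a hinge at B; M_B is the redundant, and each span becomes simply supported.
Discontinuity in slope at B on the released structure — sum the simple-span end rotations:
  span AB: point load 77 at a = 3.2: Pab(L + a)/(6LEI) = 197.1/EI
  span AB: point load 15 at a = 3.84: Pab(L + a)/(6LEI) = 39.32/EI
  relative rotation θ_0 = (236.4 + 0)/EI = 236.4/EI
A unit hogging moment at B produces rotation L₁/(3EI) + L₂/(3EI) = 4.133/EI.
Compatibility: M_B·(L₁+L₂)/(3EI) = θ_0, giving M_B = 57.2 kN·m (hogging).
Span AB, ΣM about A with M_B applied at B: R_B^{AB}·6.4 = 304 + 57.2, so R_B^{AB} = 56.44 kN and R_A = 92 − 56.44 = 35.56 kN.
Span BC, ΣM about C: R_B^{BC}·6 = 0 + 57.2, so R_B^{BC} = 9.534 kN and R_C = 0 − 9.534 = -9.534 kN.
R_B = 56.44 + 9.534 = 65.97 kN.

R_B = 65.97 kN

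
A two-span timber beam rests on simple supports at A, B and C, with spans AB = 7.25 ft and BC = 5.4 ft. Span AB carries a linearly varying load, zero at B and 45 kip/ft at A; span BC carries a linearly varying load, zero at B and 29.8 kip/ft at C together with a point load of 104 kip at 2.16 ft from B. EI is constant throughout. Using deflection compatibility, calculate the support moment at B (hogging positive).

Release continuity at B by inserting a hinge; the redundant is the internal moment M_B. The primary structure is two simply-supported spans AB and BC.
End slopes at the hinge B, treating each span as simply supported:
  span AB: triangular load, peak 45: 7w₀L³/(360EI) = 333.4/EI
  span BC: triangular load, peak 29.8: 7w₀L³/(360EI) = 91.24/EI
  span BC: point load 104 at a = 2.16: Pab(L + b)/(6LEI) = 194.1/EI
  relative rotation θ_0 = (333.4 + 285.3)/EI = 618.8/EI
A unit hogging moment at B produces rotation L₁/(3EI) + L₂/(3EI) = 4.217/EI.
Compatibility: M_B·(L₁+L₂)/(3EI) = θ_0, giving M_B = 146.7 kip·ft (hogging).

M_B = 146.7 kip·ft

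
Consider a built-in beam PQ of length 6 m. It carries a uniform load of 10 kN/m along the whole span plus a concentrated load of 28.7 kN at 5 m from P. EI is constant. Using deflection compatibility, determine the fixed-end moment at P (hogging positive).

Release both end moments; the primary structure is a simply-supported span PQ with redundants M_P and M_Q.
Simple-span end rotations at P and Q under the given loads:
  at P: UDL 10: wL³/(24EI) = 90/EI
  at Q: UDL 10: wL³/(24EI) = 90/EI
  at P: point load 28.7 at a = 5: Pab(L + b)/(6LEI) = 27.9/EI
  at Q: point load 28.7 at a = 5: Pab(L + a)/(6LEI) = 43.85/EI
  θ_P0 = 117.9/EI,  θ_Q0 = 133.8/EI
Flexibility coefficients: a unit moment at one end gives L/(3EI) there and L/(6EI) at the far end, so f₁₁ = f₂₂ = 2/EI and f₁₂ = f₂₁ = 1/EI.
Compatibility — zero rotation at each built-in end:
  2 M_P + 1 M_Q = 117.9
  1 M_P + 2 M_Q = 133.8
Solving the pair gives M_P = 33.99 kN·m and M_Q = 49.93 kN·m (hogging).

M_P = 33.99 kN·m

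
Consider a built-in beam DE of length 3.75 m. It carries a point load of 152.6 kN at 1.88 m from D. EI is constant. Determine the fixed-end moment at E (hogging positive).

M_E = 71.72 kN·m

Release both end moments; the primary structure is a simply-supported span DE with redundants M_D and M_E.
Simple-span end rotations at D and E under the given loads:
  at D: point load 152.6 at a = 1.88: Pab(L + b)/(6LEI) = 134/EI
  at E: point load 152.6 at a = 1.88: Pab(L + a)/(6LEI) = 134.2/EI
  θ_D0 = 134/EI,  θ_E0 = 134.2/EI
Flexibility coefficients: a unit moment at one end gives L/(3EI) there and L/(6EI) at the far end, so f₁₁ = f₂₂ = 1.25/EI and f₁₂ = f₂₁ = 0.625/EI.
Compatibility — zero rotation at each built-in end:
  1.25 M_D + 0.625 M_E = 134
  0.625 M_D + 1.25 M_E = 134.2
Solving the pair gives M_D = 71.34 kN·m and M_E = 71.72 kN·m (hogging).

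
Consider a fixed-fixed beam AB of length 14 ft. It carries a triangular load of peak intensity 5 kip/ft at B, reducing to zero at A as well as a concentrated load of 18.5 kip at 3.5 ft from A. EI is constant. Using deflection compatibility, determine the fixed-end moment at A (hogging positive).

Release both end moments; the primary structure is a simply-supported span AB with redundants M_A and M_B.
On the primary (simply-supported) span, the end slopes from the loading are:
  at A: triangular load, peak 5: 7w₀L³/(360EI) = 266.8/EI
  at B: triangular load, peak 5: w₀L³/(45EI) = 304.9/EI
  at A: point load 18.5 at a = 3.5: Pab(L + b)/(6LEI) = 198.3/EI
  at B: point load 18.5 at a = 3.5: Pab(L + a)/(6LEI) = 141.6/EI
  θ_A0 = 465.1/EI,  θ_B0 = 446.5/EI
Flexibility coefficients: a unit moment at one end gives L/(3EI) there and L/(6EI) at the far end, so f₁₁ = f₂₂ = 4.667/EI and f₁₂ = f₂₁ = 2.333/EI.
Compatibility — zero rotation at each built-in end:
  4.667 M_A + 2.333 M_B = 465.1
  2.333 M_A + 4.667 M_B = 446.5
Solving the pair gives M_A = 69.09 kip·ft and M_B = 61.14 kip·ft (hogging).

M_A = 69.09 kip·ft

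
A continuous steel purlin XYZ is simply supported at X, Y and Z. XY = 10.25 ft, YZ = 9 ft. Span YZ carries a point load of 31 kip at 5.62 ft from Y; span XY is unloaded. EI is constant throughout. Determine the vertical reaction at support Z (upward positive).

R_Z = 17.02 kip

Take M_Y as the redundant. Released structure: two simple spans XY and YZ with a hinge at Y.
End slopes at the hinge Y, treating each span as simply supported:
  span YZ: point load 31 at a = 5.62: Pab(L + b)/(6LEI) = 135/EI
  relative rotation θ_0 = (0 + 135)/EI = 135/EI
A unit hogging moment at Y produces rotation L₁/(3EI) + L₂/(3EI) = 6.417/EI.
Slope continuity at Y: θ_0 = M_Y·6.417/EI, so M_Y = 135/6.417 = 21.04 kip·ft (hogging).
Span YZ, ΣM about Z: R_Y^{YZ}·9 = 104.8 + 21.04, so R_Y^{YZ} = 13.98 kip and R_Z = 31 − 13.98 = 17.02 kip.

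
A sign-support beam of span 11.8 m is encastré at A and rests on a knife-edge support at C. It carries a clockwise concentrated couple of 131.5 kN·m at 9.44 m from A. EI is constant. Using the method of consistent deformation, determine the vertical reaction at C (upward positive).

R_C = 16.05 kN

Remove the prop at C; the released (primary) structure is a cantilever built in at A.
Free-end deflection of the primary structure under the applied loading (downward +):
  clockwise couple 131.5 at a = 9.44: M₀a(2L − a)/(2EI) = 8789/EI
Flexibility coefficient — unit upward force at C: δ_{CC} = L³/(3EI) = 547.7/EI.
Compatibility at C: δ_0 − R_C·δ_{CC} = 0, so R_C = 8789/547.7 = 16.05 kN.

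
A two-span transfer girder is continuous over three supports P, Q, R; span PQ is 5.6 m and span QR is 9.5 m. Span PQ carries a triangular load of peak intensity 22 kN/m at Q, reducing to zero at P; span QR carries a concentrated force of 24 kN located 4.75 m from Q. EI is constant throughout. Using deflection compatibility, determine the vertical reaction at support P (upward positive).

Insert a hinge at Q; M_Q is the redundant, and each span becomes simply supported.
Discontinuity in slope at Q on the released structure — sum the simple-span end rotations:
  span PQ: triangular load, peak 22: w₀L³/(45EI) = 85.86/EI
  span QR: point load 24 at a = 4.75: Pab(L + b)/(6LEI) = 135.4/EI
  relative rotation θ_0 = (85.86 + 135.4)/EI = 221.2/EI
A unit hogging moment at Q produces rotation L₁/(3EI) + L₂/(3EI) = 5.033/EI.
Compatibility: M_Q·(L₁+L₂)/(3EI) = θ_0, giving M_Q = 43.95 kN·m (hogging).
Span PQ, ΣM about P with M_Q applied at Q: R_Q^{PQ}·5.6 = 230 + 43.95, so R_Q^{PQ} = 48.92 kN and R_P = 61.6 − 48.92 = 12.68 kN.

R_P = 12.68 kN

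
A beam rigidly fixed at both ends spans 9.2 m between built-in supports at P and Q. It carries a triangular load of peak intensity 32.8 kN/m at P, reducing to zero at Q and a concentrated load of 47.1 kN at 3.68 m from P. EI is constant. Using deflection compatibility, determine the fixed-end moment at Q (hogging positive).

Release both end moments; the primary structure is a simply-supported span PQ with redundants M_P and M_Q.
End rotations of the released simple span under the applied load (×1/EI):
  at P: triangular load, peak 32.8: w₀L³/(45EI) = 567.6/EI
  at Q: triangular load, peak 32.8: 7w₀L³/(360EI) = 496.6/EI
  at P: point load 47.1 at a = 3.68: Pab(L + b)/(6LEI) = 255.1/EI
  at Q: point load 47.1 at a = 3.68: Pab(L + a)/(6LEI) = 223.2/EI
  θ_P0 = 822.7/EI,  θ_Q0 = 719.9/EI
Flexibility coefficients: a unit moment at one end gives L/(3EI) there and L/(6EI) at the far end, so f₁₁ = f₂₂ = 3.067/EI and f₁₂ = f₂₁ = 1.533/EI.
Compatibility — zero rotation at each built-in end:
  3.067 M_P + 1.533 M_Q = 822.7
  1.533 M_P + 3.067 M_Q = 719.9
Solving the pair gives M_P = 201.2 kN·m and M_Q = 134.1 kN·m (hogging).

M_Q = 134.1 kN·m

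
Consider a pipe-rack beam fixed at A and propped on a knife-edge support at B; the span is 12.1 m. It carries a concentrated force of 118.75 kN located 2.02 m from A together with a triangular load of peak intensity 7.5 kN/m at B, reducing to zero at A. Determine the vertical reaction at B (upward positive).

Take the reaction at B as the redundant and release it; the primary structure is a cantilever fixed at A.
Primary-structure tip deflection at B by superposition:
  point load 118.75 at a = 2.02: Pa²(3L − a)/(6EI) = 2768/EI
  triangular load, peak 7.5 at the free end: 11w₀L⁴/(120EI) = 14737/EI
  δ_0 = 17506/EI
Flexibility coefficient — unit upward force at B: δ_{BB} = L³/(3EI) = 590.5/EI.
The prop prevents deflection at B: R_B = δ_0/δ_{BB} = 17506/590.5 = 29.64 kN.

R_B = 29.64 kN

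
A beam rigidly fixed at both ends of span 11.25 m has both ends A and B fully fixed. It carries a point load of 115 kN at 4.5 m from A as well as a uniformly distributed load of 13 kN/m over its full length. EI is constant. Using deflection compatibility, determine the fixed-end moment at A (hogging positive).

Release both end moments; the primary structure is a simply-supported span AB with redundants M_A and M_B.
On the primary (simply-supported) span, the end slopes from the loading are:
  at A: point load 115 at a = 4.5: Pab(L + b)/(6LEI) = 931.5/EI
  at B: point load 115 at a = 4.5: Pab(L + a)/(6LEI) = 815.1/EI
  at A: UDL 13: wL³/(24EI) = 771.2/EI
  at B: UDL 13: wL³/(24EI) = 771.2/EI
  θ_A0 = 1703/EI,  θ_B0 = 1586/EI
Flexibility coefficients: a unit moment at one end gives L/(3EI) there and L/(6EI) at the far end, so f₁₁ = f₂₂ = 3.75/EI and f₁₂ = f₂₁ = 1.875/EI.
Compatibility — zero rotation at each built-in end:
  3.75 M_A + 1.875 M_B = 1703
  1.875 M_A + 3.75 M_B = 1586
Solving the pair gives M_A = 323.4 kN·m and M_B = 261.3 kN·m (hogging).

M_A = 323.4 kN·m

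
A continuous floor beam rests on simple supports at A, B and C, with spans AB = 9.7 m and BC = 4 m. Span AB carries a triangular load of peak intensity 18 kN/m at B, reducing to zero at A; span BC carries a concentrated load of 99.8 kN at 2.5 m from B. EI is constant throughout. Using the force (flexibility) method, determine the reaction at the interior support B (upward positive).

Insert a hinge at B; M_B is the redundant, and each span becomes simply supported.
Discontinuity in slope at B on the released structure — sum the simple-span end rotations:
  span AB: triangular load, peak 18: w₀L³/(45EI) = 365.1/EI
  span BC: point load 99.8 at a = 2.5: Pab(L + b)/(6LEI) = 85.77/EI
  relative rotation θ_0 = (365.1 + 85.77)/EI = 450.8/EI
A unit hogging moment at B produces rotation L₁/(3EI) + L₂/(3EI) = 4.567/EI.
Compatibility: M_B·(L₁+L₂)/(3EI) = θ_0, giving M_B = 98.72 kN·m (hogging).
Span AB, ΣM about A with M_B applied at B: R_B^{AB}·9.7 = 564.5 + 98.72, so R_B^{AB} = 68.38 kN and R_A = 87.3 − 68.38 = 18.92 kN.
Span BC, ΣM about C: R_B^{BC}·4 = 149.7 + 98.72, so R_B^{BC} = 62.11 kN and R_C = 99.8 − 62.11 = 37.69 kN.
R_B = 68.38 + 62.11 = 130.5 kN.

R_B = 130.5 kN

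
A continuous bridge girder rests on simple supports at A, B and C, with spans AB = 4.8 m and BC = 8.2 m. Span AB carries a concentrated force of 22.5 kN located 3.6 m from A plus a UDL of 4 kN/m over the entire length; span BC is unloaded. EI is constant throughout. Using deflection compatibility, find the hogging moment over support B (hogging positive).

M_B = 10.8 kN·m

Insert a hinge at B; M_B is the redundant, and each span becomes simply supported.
Discontinuity in slope at B on the released structure — sum the simple-span end rotations:
  span AB: point load 22.5 at a = 3.6: Pab(L + a)/(6LEI) = 28.35/EI
  span AB: UDL 4: wL³/(24EI) = 18.43/EI
  relative rotation θ_0 = (46.78 + 0)/EI = 46.78/EI
A unit hogging moment at B produces rotation L₁/(3EI) + L₂/(3EI) = 4.333/EI.
Compatibility: M_B·(L₁+L₂)/(3EI) = θ_0, giving M_B = 10.8 kN·m (hogging).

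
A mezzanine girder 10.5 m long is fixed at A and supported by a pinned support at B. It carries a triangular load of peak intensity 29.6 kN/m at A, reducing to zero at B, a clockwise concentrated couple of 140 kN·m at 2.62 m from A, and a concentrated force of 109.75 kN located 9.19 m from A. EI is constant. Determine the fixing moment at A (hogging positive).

Release the roller at B. Primary structure: cantilever fixed at A.
Downward deflection at the released point B due to the loads:
  triangular load, peak 29.6 at the fixed end: w₀L⁴/(30EI) = 11993/EI
  clockwise couple 140 at a = 2.62: M₀a(2L − a)/(2EI) = 3371/EI
  point load 109.75 at a = 9.19: Pa²(3L − a)/(6EI) = 34465/EI
  δ_0 = 49829/EI
Flexibility coefficient — unit upward force at B: δ_{BB} = L³/(3EI) = 385.9/EI.
Compatibility at B: δ_0 − R_B·δ_{BB} = 0, so R_B = 49829/385.9 = 129.1 kN.
Moment equilibrium about A: M_A = Σ(load moments about A) − R_B·L = 1693 − 129.1×10.5 = 336.6 kN·m.

M_A = 336.6 kN·m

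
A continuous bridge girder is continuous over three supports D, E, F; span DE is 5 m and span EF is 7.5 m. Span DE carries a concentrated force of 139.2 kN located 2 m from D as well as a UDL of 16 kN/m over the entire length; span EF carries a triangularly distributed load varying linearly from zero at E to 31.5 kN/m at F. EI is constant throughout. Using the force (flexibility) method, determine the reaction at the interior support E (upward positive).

R_E = 178 kN

Insert a hinge at E; M_E is the redundant, and each span becomes simply supported.
Discontinuity in slope at E on the released structure — sum the simple-span end rotations:
  span DE: point load 139.2 at a = 2: Pab(L + a)/(6LEI) = 194.9/EI
  span DE: UDL 16: wL³/(24EI) = 83.33/EI
  span EF: triangular load, peak 31.5: 7w₀L³/(360EI) = 258.4/EI
  relative rotation θ_0 = (278.2 + 258.4)/EI = 536.6/EI
A unit hogging moment at E produces rotation L₁/(3EI) + L₂/(3EI) = 4.167/EI.
Slope continuity at E: θ_0 = M_E·4.167/EI, so M_E = 536.6/4.167 = 128.8 kN·m (hogging).
Span DE, ΣM about D with M_E applied at E: R_E^{DE}·5 = 478.4 + 128.8, so R_E^{DE} = 121.4 kN and R_D = 219.2 − 121.4 = 97.76 kN.
Span EF, ΣM about F: R_E^{EF}·7.5 = 295.3 + 128.8, so R_E^{EF} = 56.55 kN and R_F = 118.1 − 56.55 = 61.58 kN.
R_E = 121.4 + 56.55 = 178 kN.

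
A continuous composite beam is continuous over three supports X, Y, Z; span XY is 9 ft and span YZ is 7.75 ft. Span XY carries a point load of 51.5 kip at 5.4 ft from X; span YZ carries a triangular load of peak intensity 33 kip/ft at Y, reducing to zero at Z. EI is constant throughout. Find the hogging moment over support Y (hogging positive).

Take M_Y as the redundant. Released structure: two simple spans XY and YZ with a hinge at Y.
Discontinuity in slope at Y on the released structure — sum the simple-span end rotations:
  span XY: point load 51.5 at a = 5.4: Pab(L + a)/(6LEI) = 267/EI
  span YZ: triangular load, peak 33: w₀L³/(45EI) = 341.4/EI
  relative rotation θ_0 = (267 + 341.4)/EI = 608.3/EI
A unit hogging moment at Y produces rotation L₁/(3EI) + L₂/(3EI) = 5.583/EI.
Compatibility: M_Y·(L₁+L₂)/(3EI) = θ_0, giving M_Y = 109 kip·ft (hogging).

M_Y = 109 kip·ft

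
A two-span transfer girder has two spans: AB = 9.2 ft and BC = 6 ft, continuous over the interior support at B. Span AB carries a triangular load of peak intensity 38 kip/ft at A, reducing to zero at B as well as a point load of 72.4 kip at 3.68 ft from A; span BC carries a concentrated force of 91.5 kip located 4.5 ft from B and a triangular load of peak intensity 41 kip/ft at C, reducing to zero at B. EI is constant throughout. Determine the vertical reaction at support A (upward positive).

Insert a hinge at B; M_B is the redundant, and each span becomes simply supported.
Discontinuity in slope at B on the released structure — sum the simple-span end rotations:
  span AB: triangular load, peak 38: 7w₀L³/(360EI) = 575.4/EI
  span AB: point load 72.4 at a = 3.68: Pab(L + a)/(6LEI) = 343.2/EI
  span BC: point load 91.5 at a = 4.5: Pab(L + b)/(6LEI) = 128.7/EI
  span BC: triangular load, peak 41: 7w₀L³/(360EI) = 172.2/EI
  relative rotation θ_0 = (918.5 + 300.9)/EI = 1219/EI
A unit hogging moment at B produces rotation L₁/(3EI) + L₂/(3EI) = 5.067/EI.
Slope continuity at B: θ_0 = M_B·5.067/EI, so M_B = 1219/5.067 = 240.7 kip·ft (hogging).
Span AB, ΣM about A with M_B applied at B: R_B^{AB}·9.2 = 802.5 + 240.7, so R_B^{AB} = 113.4 kip and R_A = 247.2 − 113.4 = 133.8 kip.

R_A = 133.8 kip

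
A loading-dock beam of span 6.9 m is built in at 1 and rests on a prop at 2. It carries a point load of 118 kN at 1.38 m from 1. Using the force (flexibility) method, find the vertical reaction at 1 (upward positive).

R_1 = 111.4 kN

Choose R_2 as the redundant. The primary structure is the cantilever fixed at 1.
Downward deflection at the released point 2 due to the loads:
  point load 118 at a = 1.38: Pa²(3L − a)/(6EI) = 723.6/EI
Tip deflection under a unit load at 2: L³/(3EI) = 109.5/EI.
Compatibility at 2: δ_0 − R_2·δ_{22} = 0, so R_2 = 723.6/109.5 = 6.608 kN.
Vertical equilibrium: R_1 = ΣP − R_2 = 118 − 6.608 = 111.4 kN.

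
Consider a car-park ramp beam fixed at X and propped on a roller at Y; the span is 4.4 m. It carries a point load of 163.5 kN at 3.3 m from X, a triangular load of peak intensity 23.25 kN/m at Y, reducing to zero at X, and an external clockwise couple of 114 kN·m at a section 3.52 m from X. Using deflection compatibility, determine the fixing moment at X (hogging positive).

Take the reaction at Y as the redundant and release it; the primary structure is a cantilever fixed at X.
Primary-structure tip deflection at Y by superposition:
  point load 163.5 at a = 3.3: Pa²(3L − a)/(6EI) = 2938/EI
  triangular load, peak 23.25 at the free end: 11w₀L⁴/(120EI) = 798.8/EI
  clockwise couple 114 at a = 3.52: M₀a(2L − a)/(2EI) = 1059/EI
  δ_0 = 4796/EI
Tip deflection under a unit load at Y: L³/(3EI) = 28.39/EI.
Compatibility at Y: δ_0 − R_Y·δ_{YY} = 0, so R_Y = 4796/28.39 = 168.9 kN.
Moment equilibrium about X: M_X = Σ(load moments about X) − R_Y·L = 803.6 − 168.9×4.4 = 60.4 kN·m.

M_X = 60.4 kN·m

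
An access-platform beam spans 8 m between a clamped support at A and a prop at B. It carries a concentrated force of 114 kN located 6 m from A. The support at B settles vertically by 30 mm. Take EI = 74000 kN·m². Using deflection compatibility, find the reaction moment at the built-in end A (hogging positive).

Choose R_B as the redundant. The primary structure is the cantilever fixed at A.
Deflection at B on the released cantilever, summing each load's contribution:
  point load 114 at a = 6: Pa²(3L − a)/(6EI) = 12312/EI
Tip deflection under a unit load at B: L³/(3EI) = 170.7/EI.
With EI = 74000 kN·m²: δ_0 = 0.16638 m and δ_{BB} = 0.002306 m/kN.
Compatibility — the beam at B must follow the support down by 0.03 m: δ_0 − R_B·δ_{BB} = 0.03, so R_B = (0.16638 − 0.03)/0.002306 = 59.13 kN.
Moment equilibrium about A: M_A = Σ(load moments about A) − R_B·L = 684 − 59.13×8 = 210.9 kN·m.

M_A = 210.9 kN·m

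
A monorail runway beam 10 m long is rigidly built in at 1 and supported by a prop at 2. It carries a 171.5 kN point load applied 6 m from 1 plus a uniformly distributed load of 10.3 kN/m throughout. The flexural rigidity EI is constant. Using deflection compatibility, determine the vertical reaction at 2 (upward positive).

R_2 = 112.7 kN

Remove the prop at 2; the released (primary) structure is a cantilever built in at 1.
Deflection at 2 on the released cantilever, summing each load's contribution:
  point load 171.5 at a = 6: Pa²(3L − a)/(6EI) = 24696/EI
  UDL 10.3: wL⁴/(8EI) = 12875/EI
  δ_0 = 37571/EI
Tip deflection under a unit load at 2: L³/(3EI) = 333.3/EI.
The prop prevents deflection at 2: R_2 = δ_0/δ_{22} = 37571/333.3 = 112.7 kN.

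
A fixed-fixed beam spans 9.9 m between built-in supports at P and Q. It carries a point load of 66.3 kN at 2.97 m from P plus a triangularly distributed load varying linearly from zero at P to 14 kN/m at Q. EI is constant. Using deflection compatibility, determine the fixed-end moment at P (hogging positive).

Release both end moments; the primary structure is a simply-supported span PQ with redundants M_P and M_Q.
On the primary (simply-supported) span, the end slopes from the loading are:
  at P: point load 66.3 at a = 2.97: Pab(L + b)/(6LEI) = 386.6/EI
  at Q: point load 66.3 at a = 2.97: Pab(L + a)/(6LEI) = 295.7/EI
  at P: triangular load, peak 14: 7w₀L³/(360EI) = 264.1/EI
  at Q: triangular load, peak 14: w₀L³/(45EI) = 301.9/EI
  θ_P0 = 650.8/EI,  θ_Q0 = 597.5/EI
Flexibility coefficients: a unit moment at one end gives L/(3EI) there and L/(6EI) at the far end, so f₁₁ = f₂₂ = 3.3/EI and f₁₂ = f₂₁ = 1.65/EI.
Compatibility — zero rotation at each built-in end:
  3.3 M_P + 1.65 M_Q = 650.8
  1.65 M_P + 3.3 M_Q = 597.5
Solving the pair gives M_P = 142.2 kN·m and M_Q = 110 kN·m (hogging).

M_P = 142.2 kN·m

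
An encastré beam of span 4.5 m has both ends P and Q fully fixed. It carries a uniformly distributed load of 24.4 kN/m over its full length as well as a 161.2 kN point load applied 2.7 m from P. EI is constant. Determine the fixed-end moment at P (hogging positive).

Take the two fixed-end moments M_P, M_Q as redundants; the released structure is the simple span PQ.
End rotations of the released simple span under the applied load (×1/EI):
  at P: UDL 24.4: wL³/(24EI) = 92.64/EI
  at Q: UDL 24.4: wL³/(24EI) = 92.64/EI
  at P: point load 161.2 at a = 2.7: Pab(L + b)/(6LEI) = 182.8/EI
  at Q: point load 161.2 at a = 2.7: Pab(L + a)/(6LEI) = 208.9/EI
  θ_P0 = 275.4/EI,  θ_Q0 = 301.6/EI
Flexibility coefficients: a unit moment at one end gives L/(3EI) there and L/(6EI) at the far end, so f₁₁ = f₂₂ = 1.5/EI and f₁₂ = f₂₁ = 0.75/EI.
Compatibility — zero rotation at each built-in end:
  1.5 M_P + 0.75 M_Q = 275.4
  0.75 M_P + 1.5 M_Q = 301.6
Solving the pair gives M_P = 110.8 kN·m and M_Q = 145.6 kN·m (hogging).

M_P = 110.8 kN·m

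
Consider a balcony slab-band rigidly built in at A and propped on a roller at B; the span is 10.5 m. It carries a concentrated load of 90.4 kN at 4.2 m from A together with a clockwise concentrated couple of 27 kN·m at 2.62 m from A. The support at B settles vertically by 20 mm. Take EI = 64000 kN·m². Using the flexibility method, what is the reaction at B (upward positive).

Release the roller at B. Primary structure: cantilever fixed at A.
Free-end deflection of the primary structure under the applied loading (downward +):
  point load 90.4 at a = 4.2: Pa²(3L − a)/(6EI) = 7256/EI
  clockwise couple 27 at a = 2.62: M₀a(2L − a)/(2EI) = 650.1/EI
  δ_0 = 7906/EI
Flexibility coefficient — unit upward force at B: δ_{BB} = L³/(3EI) = 385.9/EI.
With EI = 64000 kN·m²: δ_0 = 0.12353 m and δ_{BB} = 0.006029 m/kN.
Compatibility — the beam at B must follow the support down by 0.02 m: δ_0 − R_B·δ_{BB} = 0.02, so R_B = (0.12353 − 0.02)/0.006029 = 17.17 kN.

R_B = 17.17 kN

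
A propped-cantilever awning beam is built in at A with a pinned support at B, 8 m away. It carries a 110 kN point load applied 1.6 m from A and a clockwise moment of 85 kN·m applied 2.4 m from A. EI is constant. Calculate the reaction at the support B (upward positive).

R_B = 14.29 kN

Remove the prop at B; the released (primary) structure is a cantilever built in at A.
Free-end deflection of the primary structure under the applied loading (downward +):
  point load 110 at a = 1.6: Pa²(3L − a)/(6EI) = 1051/EI
  clockwise couple 85 at a = 2.4: M₀a(2L − a)/(2EI) = 1387/EI
  δ_0 = 2439/EI
Flexibility coefficient — unit upward force at B: δ_{BB} = L³/(3EI) = 170.7/EI.
Compatibility at B: δ_0 − R_B·δ_{BB} = 0, so R_B = 2439/170.7 = 14.29 kN.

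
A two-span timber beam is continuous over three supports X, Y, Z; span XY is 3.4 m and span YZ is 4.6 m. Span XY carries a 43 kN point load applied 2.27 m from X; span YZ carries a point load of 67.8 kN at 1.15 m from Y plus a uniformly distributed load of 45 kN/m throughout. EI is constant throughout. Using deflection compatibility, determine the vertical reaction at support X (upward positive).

Insert a hinge at Y; M_Y is the redundant, and each span becomes simply supported.
Rotations at Y on the released spans (each span's end-slope, ×1/EI):
  span XY: point load 43 at a = 2.27: Pab(L + a)/(6LEI) = 30.66/EI
  span YZ: point load 67.8 at a = 1.15: Pab(L + b)/(6LEI) = 78.46/EI
  span YZ: UDL 45: wL³/(24EI) = 182.5/EI
  relative rotation θ_0 = (30.66 + 261)/EI = 291.6/EI
A unit hogging moment at Y produces rotation L₁/(3EI) + L₂/(3EI) = 2.667/EI.
Slope continuity at Y: θ_0 = M_Y·2.667/EI, so M_Y = 291.6/2.667 = 109.4 kN·m (hogging).
Span XY, ΣM about X with M_Y applied at Y: R_Y^{XY}·3.4 = 97.61 + 109.4, so R_Y^{XY} = 60.87 kN and R_X = 43 − 60.87 = -17.87 kN.

R_X = -17.87 kN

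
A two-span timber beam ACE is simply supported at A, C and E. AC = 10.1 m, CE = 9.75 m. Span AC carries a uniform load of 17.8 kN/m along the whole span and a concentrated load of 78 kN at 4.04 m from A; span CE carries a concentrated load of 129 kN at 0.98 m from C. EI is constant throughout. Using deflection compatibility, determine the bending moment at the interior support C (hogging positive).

M_C = 235.9 kN·m

Take M_C as the redundant. Released structure: two simple spans AC and CE with a hinge at C.
Rotations at C on the released spans (each span's end-slope, ×1/EI):
  span AC: UDL 17.8: wL³/(24EI) = 764.1/EI
  span AC: point load 78 at a = 4.04: Pab(L + a)/(6LEI) = 445.6/EI
  span CE: point load 129 at a = 0.98: Pab(L + b)/(6LEI) = 351/EI
  relative rotation θ_0 = (1210 + 351)/EI = 1561/EI
A unit hogging moment at C produces rotation L₁/(3EI) + L₂/(3EI) = 6.617/EI.
Compatibility: M_C·(L₁+L₂)/(3EI) = θ_0, giving M_C = 235.9 kN·m (hogging).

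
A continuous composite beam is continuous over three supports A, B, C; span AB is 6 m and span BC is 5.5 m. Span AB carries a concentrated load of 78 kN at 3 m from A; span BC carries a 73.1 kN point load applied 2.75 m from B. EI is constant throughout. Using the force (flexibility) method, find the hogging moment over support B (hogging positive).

Release continuity at B by inserting a hinge; the redundant is the internal moment M_B. The primary structure is two simply-supported spans AB and BC.
Rotations at B on the released spans (each span's end-slope, ×1/EI):
  span AB: point load 78 at a = 3: Pab(L + a)/(6LEI) = 175.5/EI
  span BC: point load 73.1 at a = 2.75: Pab(L + b)/(6LEI) = 138.2/EI
  relative rotation θ_0 = (175.5 + 138.2)/EI = 313.7/EI
A unit hogging moment at B produces rotation L₁/(3EI) + L₂/(3EI) = 3.833/EI.
Compatibility: M_B·(L₁+L₂)/(3EI) = θ_0, giving M_B = 81.84 kN·m (hogging).

M_B = 81.84 kN·m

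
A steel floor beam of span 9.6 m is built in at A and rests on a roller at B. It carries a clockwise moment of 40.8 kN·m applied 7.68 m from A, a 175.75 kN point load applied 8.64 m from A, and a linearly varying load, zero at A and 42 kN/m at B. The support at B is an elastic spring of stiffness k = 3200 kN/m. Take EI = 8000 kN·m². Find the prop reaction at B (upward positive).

Take the reaction at B as the redundant and release it; the primary structure is a cantilever fixed at A.
Free-end deflection of the primary structure under the applied loading (downward +):
  clockwise couple 40.8 at a = 7.68: M₀a(2L − a)/(2EI) = 1805/EI
  point load 175.75 at a = 8.64: Pa²(3L − a)/(6EI) = 44082/EI
  triangular load, peak 42 at the free end: 11w₀L⁴/(120EI) = 32700/EI
  δ_0 = 78587/EI
Flexibility coefficient — unit upward force at B: δ_{BB} = L³/(3EI) = 294.9/EI.
With EI = 8000 kN·m²: δ_0 = 9.8233 m and δ_{BB} = 0.036864 m/kN.
Compatibility — the spring shortens by R_B/k under the reaction it provides: δ_0 − R_B·δ_{BB} = R_B/k. With 1/k = 0.000313 m/kN, R_B = δ_0 / (δ_{BB} + 1/k) = 9.8233 / (0.036864 + 0.000313) = 264.2 kN.

R_B = 264.2 kN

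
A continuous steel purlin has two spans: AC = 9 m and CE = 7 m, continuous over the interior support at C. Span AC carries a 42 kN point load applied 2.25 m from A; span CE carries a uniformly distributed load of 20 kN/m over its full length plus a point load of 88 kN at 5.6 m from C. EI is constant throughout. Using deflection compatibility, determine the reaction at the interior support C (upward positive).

R_C = 124.6 kN

Take M_C as the redundant. Released structure: two simple spans AC and CE with a hinge at C.
Discontinuity in slope at C on the released structure — sum the simple-span end rotations:
  span AC: point load 42 at a = 2.25: Pab(L + a)/(6LEI) = 132.9/EI
  span CE: UDL 20: wL³/(24EI) = 285.8/EI
  span CE: point load 88 at a = 5.6: Pab(L + b)/(6LEI) = 138/EI
  relative rotation θ_0 = (132.9 + 423.8)/EI = 556.7/EI
A unit hogging moment at C produces rotation L₁/(3EI) + L₂/(3EI) = 5.333/EI.
Slope continuity at C: θ_0 = M_C·5.333/EI, so M_C = 556.7/5.333 = 104.4 kN·m (hogging).
Span AC, ΣM about A with M_C applied at C: R_C^{AC}·9 = 94.5 + 104.4, so R_C^{AC} = 22.1 kN and R_A = 42 − 22.1 = 19.9 kN.
Span CE, ΣM about E: R_C^{CE}·7 = 613.2 + 104.4, so R_C^{CE} = 102.5 kN and R_E = 228 − 102.5 = 125.5 kN.
R_C = 22.1 + 102.5 = 124.6 kN.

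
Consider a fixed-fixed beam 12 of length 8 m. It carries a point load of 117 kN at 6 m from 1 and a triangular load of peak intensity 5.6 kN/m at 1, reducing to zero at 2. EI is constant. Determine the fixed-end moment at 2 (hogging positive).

Take the two fixed-end moments M_1, M_2 as redundants; the released structure is the simple span 12.
End rotations of the released simple span under the applied load (×1/EI):
  at 1: point load 117 at a = 6: Pab(L + b)/(6LEI) = 292.5/EI
  at 2: point load 117 at a = 6: Pab(L + a)/(6LEI) = 409.5/EI
  at 1: triangular load, peak 5.6: w₀L³/(45EI) = 63.72/EI
  at 2: triangular load, peak 5.6: 7w₀L³/(360EI) = 55.75/EI
  θ_10 = 356.2/EI,  θ_20 = 465.3/EI
Flexibility coefficients: a unit moment at one end gives L/(3EI) there and L/(6EI) at the far end, so f₁₁ = f₂₂ = 2.667/EI and f₁₂ = f₂₁ = 1.333/EI.
Compatibility — zero rotation at each built-in end:
  2.667 M_1 + 1.333 M_2 = 356.2
  1.333 M_1 + 2.667 M_2 = 465.3
Solving the pair gives M_1 = 61.8 kN·m and M_2 = 143.6 kN·m (hogging).

M_2 = 143.6 kN·m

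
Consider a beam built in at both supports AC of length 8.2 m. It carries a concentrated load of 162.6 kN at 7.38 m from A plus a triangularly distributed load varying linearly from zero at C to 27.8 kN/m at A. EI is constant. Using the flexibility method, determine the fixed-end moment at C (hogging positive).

Take the two fixed-end moments M_A, M_C as redundants; the released structure is the simple span AC.
On the primary (simply-supported) span, the end slopes from the loading are:
  at A: point load 162.6 at a = 7.38: Pab(L + b)/(6LEI) = 180.4/EI
  at C: point load 162.6 at a = 7.38: Pab(L + a)/(6LEI) = 311.6/EI
  at A: triangular load, peak 27.8: w₀L³/(45EI) = 340.6/EI
  at C: triangular load, peak 27.8: 7w₀L³/(360EI) = 298/EI
  θ_A0 = 521/EI,  θ_C0 = 609.6/EI
Flexibility coefficients: a unit moment at one end gives L/(3EI) there and L/(6EI) at the far end, so f₁₁ = f₂₂ = 2.733/EI and f₁₂ = f₂₁ = 1.367/EI.
Compatibility — zero rotation at each built-in end:
  2.733 M_A + 1.367 M_C = 521
  1.367 M_A + 2.733 M_C = 609.6
Solving the pair gives M_A = 105.5 kN·m and M_C = 170.3 kN·m (hogging).

M_C = 170.3 kN·m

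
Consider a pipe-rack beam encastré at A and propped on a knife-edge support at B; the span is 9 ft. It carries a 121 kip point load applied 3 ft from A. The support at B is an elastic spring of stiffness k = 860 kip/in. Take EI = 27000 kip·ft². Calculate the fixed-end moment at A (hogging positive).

M_A = 203.4 kip·ft

Remove the prop at B; the released (primary) structure is a cantilever built in at A.
Free-end deflection of the primary structure under the applied loading (downward +):
  point load 121 at a = 3: Pa²(3L − a)/(6EI) = 4356/EI
Flexibility coefficient — unit upward force at B: δ_{BB} = L³/(3EI) = 243/EI.
With EI = 27000 kip·ft²: δ_0 = 0.16133 ft and δ_{BB} = 0.009 ft/kip.
Compatibility — the spring shortens by R_B/k under the reaction it provides: δ_0 − R_B·δ_{BB} = R_B/k. With 1/k = 1/(860×12) ft/kip = 0.000097 ft/kip, R_B = δ_0 / (δ_{BB} + 1/k) = 0.16133 / (0.009 + 0.000097) = 17.73 kip.
Moment equilibrium about A: M_A = Σ(load moments about A) − R_B·L = 363 − 17.73×9 = 203.4 kip·ft.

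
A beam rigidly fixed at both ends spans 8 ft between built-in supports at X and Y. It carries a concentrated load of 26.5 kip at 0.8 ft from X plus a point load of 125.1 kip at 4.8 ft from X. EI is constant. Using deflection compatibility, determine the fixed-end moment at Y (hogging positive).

M_Y = 146 kip·ft

Take the two fixed-end moments M_X, M_Y as redundants; the released structure is the simple span XY.
End rotations of the released simple span under the applied load (×1/EI):
  at X: point load 26.5 at a = 0.8: Pab(L + b)/(6LEI) = 48.34/EI
  at Y: point load 26.5 at a = 0.8: Pab(L + a)/(6LEI) = 27.98/EI
  at X: point load 125.1 at a = 4.8: Pab(L + b)/(6LEI) = 448.4/EI
  at Y: point load 125.1 at a = 4.8: Pab(L + a)/(6LEI) = 512.4/EI
  θ_X0 = 496.7/EI,  θ_Y0 = 540.4/EI
Flexibility coefficients: a unit moment at one end gives L/(3EI) there and L/(6EI) at the far end, so f₁₁ = f₂₂ = 2.667/EI and f₁₂ = f₂₁ = 1.333/EI.
Compatibility — zero rotation at each built-in end:
  2.667 M_X + 1.333 M_Y = 496.7
  1.333 M_X + 2.667 M_Y = 540.4
Solving the pair gives M_X = 113.2 kip·ft and M_Y = 146 kip·ft (hogging).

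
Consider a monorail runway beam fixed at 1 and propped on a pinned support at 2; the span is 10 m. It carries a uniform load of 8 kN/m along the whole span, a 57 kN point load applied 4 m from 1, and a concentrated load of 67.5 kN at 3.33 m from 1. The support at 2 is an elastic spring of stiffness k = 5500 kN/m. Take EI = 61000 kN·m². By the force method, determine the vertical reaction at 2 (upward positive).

Remove the prop at 2; the released (primary) structure is a cantilever built in at 1.
Free-end deflection of the primary structure under the applied loading (downward +):
  UDL 8: wL⁴/(8EI) = 10000/EI
  point load 57 at a = 4: Pa²(3L − a)/(6EI) = 3952/EI
  point load 67.5 at a = 3.33: Pa²(3L − a)/(6EI) = 3327/EI
  δ_0 = 17279/EI
Flexibility coefficient — unit upward force at 2: δ_{22} = L³/(3EI) = 333.3/EI.
With EI = 61000 kN·m²: δ_0 = 0.28326 m and δ_{22} = 0.005464 m/kN.
Compatibility — the spring shortens by R_2/k under the reaction it provides: δ_0 − R_2·δ_{22} = R_2/k. With 1/k = 0.000182 m/kN, R_2 = δ_0 / (δ_{22} + 1/k) = 0.28326 / (0.005464 + 0.000182) = 50.17 kN.

R_2 = 50.17 kN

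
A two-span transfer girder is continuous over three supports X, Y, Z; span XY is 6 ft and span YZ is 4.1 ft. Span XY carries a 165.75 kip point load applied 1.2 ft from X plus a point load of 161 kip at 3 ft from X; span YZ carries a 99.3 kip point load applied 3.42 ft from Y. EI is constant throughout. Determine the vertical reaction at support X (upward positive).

R_X = 183.5 kip

Release continuity at Y by inserting a hinge; the redundant is the internal moment M_Y. The primary structure is two simply-supported spans XY and YZ.
End slopes at the hinge Y, treating each span as simply supported:
  span XY: point load 165.75 at a = 1.2: Pab(L + a)/(6LEI) = 190.9/EI
  span XY: point load 161 at a = 3: Pab(L + a)/(6LEI) = 362.2/EI
  span YZ: point load 99.3 at a = 3.42: Pab(L + b)/(6LEI) = 44.87/EI
  relative rotation θ_0 = (553.2 + 44.87)/EI = 598.1/EI
A unit hogging moment at Y produces rotation L₁/(3EI) + L₂/(3EI) = 3.367/EI.
Compatibility: M_Y·(L₁+L₂)/(3EI) = θ_0, giving M_Y = 177.6 kip·ft (hogging).
Span XY, ΣM about X with M_Y applied at Y: R_Y^{XY}·6 = 681.9 + 177.6, so R_Y^{XY} = 143.3 kip and R_X = 326.8 − 143.3 = 183.5 kip.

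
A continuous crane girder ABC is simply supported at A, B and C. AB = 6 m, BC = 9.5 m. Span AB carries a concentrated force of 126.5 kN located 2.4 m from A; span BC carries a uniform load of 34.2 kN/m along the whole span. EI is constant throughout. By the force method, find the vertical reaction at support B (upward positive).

Release continuity at B by inserting a hinge; the redundant is the internal moment M_B. The primary structure is two simply-supported spans AB and BC.
Rotations at B on the released spans (each span's end-slope, ×1/EI):
  span AB: point load 126.5 at a = 2.4: Pab(L + a)/(6LEI) = 255/EI
  span BC: UDL 34.2: wL³/(24EI) = 1222/EI
  relative rotation θ_0 = (255 + 1222)/EI = 1477/EI
A unit hogging moment at B produces rotation L₁/(3EI) + L₂/(3EI) = 5.167/EI.
Compatibility: M_B·(L₁+L₂)/(3EI) = θ_0, giving M_B = 285.8 kN·m (hogging).
Span AB, ΣM about A with M_B applied at B: R_B^{AB}·6 = 303.6 + 285.8, so R_B^{AB} = 98.24 kN and R_A = 126.5 − 98.24 = 28.26 kN.
Span BC, ΣM about C: R_B^{BC}·9.5 = 1543 + 285.8, so R_B^{BC} = 192.5 kN and R_C = 324.9 − 192.5 = 132.4 kN.
R_B = 98.24 + 192.5 = 290.8 kN.

R_B = 290.8 kN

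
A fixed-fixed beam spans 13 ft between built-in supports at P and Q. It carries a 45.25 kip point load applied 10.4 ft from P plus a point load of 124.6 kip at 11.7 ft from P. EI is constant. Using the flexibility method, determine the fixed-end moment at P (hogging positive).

M_P = 33.4 kip·ft

Take the two fixed-end moments M_P, M_Q as redundants; the released structure is the simple span PQ.
End rotations of the released simple span under the applied load (×1/EI):
  at P: point load 45.25 at a = 10.4: Pab(L + b)/(6LEI) = 244.7/EI
  at Q: point load 45.25 at a = 10.4: Pab(L + a)/(6LEI) = 367.1/EI
  at P: point load 124.6 at a = 11.7: Pab(L + b)/(6LEI) = 347.4/EI
  at Q: point load 124.6 at a = 11.7: Pab(L + a)/(6LEI) = 600.1/EI
  θ_P0 = 592.2/EI,  θ_Q0 = 967.2/EI
Flexibility coefficients: a unit moment at one end gives L/(3EI) there and L/(6EI) at the far end, so f₁₁ = f₂₂ = 4.333/EI and f₁₂ = f₂₁ = 2.167/EI.
Compatibility — zero rotation at each built-in end:
  4.333 M_P + 2.167 M_Q = 592.2
  2.167 M_P + 4.333 M_Q = 967.2
Solving the pair gives M_P = 33.4 kip·ft and M_Q = 206.5 kip·ft (hogging).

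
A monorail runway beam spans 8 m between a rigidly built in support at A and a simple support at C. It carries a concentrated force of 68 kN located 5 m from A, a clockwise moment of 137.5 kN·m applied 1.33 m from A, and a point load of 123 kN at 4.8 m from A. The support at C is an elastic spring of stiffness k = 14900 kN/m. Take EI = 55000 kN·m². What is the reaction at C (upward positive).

Choose R_C as the redundant. The primary structure is the cantilever fixed at A.
Primary-structure tip deflection at C by superposition:
  point load 68 at a = 5: Pa²(3L − a)/(6EI) = 5383/EI
  clockwise couple 137.5 at a = 1.33: M₀a(2L − a)/(2EI) = 1341/EI
  point load 123 at a = 4.8: Pa²(3L − a)/(6EI) = 9069/EI
  δ_0 = 15793/EI
Flexibility coefficient — unit upward force at C: δ_{CC} = L³/(3EI) = 170.7/EI.
With EI = 55000 kN·m²: δ_0 = 0.28715 m and δ_{CC} = 0.003103 m/kN.
Compatibility — the spring shortens by R_C/k under the reaction it provides: δ_0 − R_C·δ_{CC} = R_C/k. With 1/k = 0.000067 m/kN, R_C = δ_0 / (δ_{CC} + 1/k) = 0.28715 / (0.003103 + 0.000067) = 90.58 kN.

R_C = 90.58 kN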